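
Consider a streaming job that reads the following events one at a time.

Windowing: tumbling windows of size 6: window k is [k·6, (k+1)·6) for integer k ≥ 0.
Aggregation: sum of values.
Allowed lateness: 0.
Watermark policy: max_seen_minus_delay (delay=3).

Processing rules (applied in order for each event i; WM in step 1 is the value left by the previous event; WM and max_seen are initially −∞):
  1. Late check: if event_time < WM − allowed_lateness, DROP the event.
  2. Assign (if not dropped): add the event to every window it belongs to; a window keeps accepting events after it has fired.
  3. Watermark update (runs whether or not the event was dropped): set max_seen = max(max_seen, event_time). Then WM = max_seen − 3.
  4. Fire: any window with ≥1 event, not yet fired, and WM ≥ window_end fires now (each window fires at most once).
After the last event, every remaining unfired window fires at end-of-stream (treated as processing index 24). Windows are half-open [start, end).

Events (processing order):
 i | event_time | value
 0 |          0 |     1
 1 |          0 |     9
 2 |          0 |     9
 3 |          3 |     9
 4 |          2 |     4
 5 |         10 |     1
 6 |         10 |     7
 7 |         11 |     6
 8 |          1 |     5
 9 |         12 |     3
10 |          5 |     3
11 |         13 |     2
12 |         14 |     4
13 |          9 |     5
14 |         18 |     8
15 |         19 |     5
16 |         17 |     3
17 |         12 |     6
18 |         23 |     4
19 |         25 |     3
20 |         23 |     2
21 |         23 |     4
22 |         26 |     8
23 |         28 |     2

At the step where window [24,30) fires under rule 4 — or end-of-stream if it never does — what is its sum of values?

i=0 t=0 v=1: → [0,6); WM=-3
i=1 t=0 v=9: → [0,6); WM=-3
i=2 t=0 v=9: → [0,6); WM=-3
i=3 t=3 v=9: → [0,6); WM=0
i=4 t=2 v=4: → [0,6); WM=0
i=5 t=10 v=1: → [6,12); WM=7; [0,6) fires=32
i=6 t=10 v=7: → [6,12); WM=7
i=7 t=11 v=6: → [6,12); WM=8
i=8 t=1 v=5: DROP (t<8-0); WM=8
i=9 t=12 v=3: → [12,18); WM=9
i=10 t=5 v=3: DROP (t<9-0); WM=9
i=11 t=13 v=2: → [12,18); WM=10
i=12 t=14 v=4: → [12,18); WM=11
i=13 t=9 v=5: DROP (t<11-0); WM=11
i=14 t=18 v=8: → [18,24); WM=15; [6,12) fires=14
i=15 t=19 v=5: → [18,24); WM=16
i=16 t=17 v=3: → [12,18); WM=16
i=17 t=12 v=6: DROP (t<16-0); WM=16
i=18 t=23 v=4: → [18,24); WM=20; [12,18) fires=12
i=19 t=25 v=3: → [24,30); WM=22
i=20 t=23 v=2: → [18,24); WM=22
i=21 t=23 v=4: → [18,24); WM=22
i=22 t=26 v=8: → [24,30); WM=23
i=23 t=28 v=2: → [24,30); WM=25; [18,24) fires=23

13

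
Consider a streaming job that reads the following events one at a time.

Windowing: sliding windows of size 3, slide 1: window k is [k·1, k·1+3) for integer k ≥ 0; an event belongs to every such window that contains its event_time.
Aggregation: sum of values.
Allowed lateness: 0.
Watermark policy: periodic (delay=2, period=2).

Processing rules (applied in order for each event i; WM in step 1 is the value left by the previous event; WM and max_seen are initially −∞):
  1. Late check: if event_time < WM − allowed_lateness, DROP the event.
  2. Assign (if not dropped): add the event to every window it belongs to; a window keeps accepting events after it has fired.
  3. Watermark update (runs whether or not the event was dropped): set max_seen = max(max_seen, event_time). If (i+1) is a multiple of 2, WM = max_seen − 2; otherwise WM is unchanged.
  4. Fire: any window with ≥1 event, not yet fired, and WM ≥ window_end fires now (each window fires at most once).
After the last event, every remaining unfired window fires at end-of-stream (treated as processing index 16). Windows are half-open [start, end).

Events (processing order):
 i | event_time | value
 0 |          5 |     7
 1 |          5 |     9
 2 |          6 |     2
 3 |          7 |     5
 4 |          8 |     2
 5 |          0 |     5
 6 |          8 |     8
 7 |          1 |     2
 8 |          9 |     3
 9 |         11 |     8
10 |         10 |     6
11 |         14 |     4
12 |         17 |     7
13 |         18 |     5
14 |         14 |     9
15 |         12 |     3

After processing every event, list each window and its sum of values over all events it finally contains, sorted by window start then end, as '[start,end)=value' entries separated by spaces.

i=0 t=5 v=7: → [5,8),[4,7),[3,6); WM=−∞
i=1 t=5 v=9: → [5,8),[4,7),[3,6); WM=3
i=2 t=6 v=2: → [6,9),[5,8),[4,7); WM=3
i=3 t=7 v=5: → [7,10),[6,9),[5,8); WM=5
i=4 t=8 v=2: → [8,11),[7,10),[6,9); WM=5
i=5 t=0 v=5: DROP (t<5-0); WM=6; [3,6) fires=16
i=6 t=8 v=8: → [8,11),[7,10),[6,9); WM=6
i=7 t=1 v=2: DROP (t<6-0); WM=6
i=8 t=9 v=3: → [9,12),[8,11),[7,10); WM=6
i=9 t=11 v=8: → [11,14),[10,13),[9,12); WM=9; [4,7) fires=18 [5,8) fires=23 [6,9) fires=17
i=10 t=10 v=6: → [10,13),[9,12),[8,11); WM=9
i=11 t=14 v=4: → [14,17),[13,16),[12,15); WM=12; [7,10) fires=18 [8,11) fires=19 [9,12) fires=17
i=12 t=17 v=7: → [17,20),[16,19),[15,18); WM=12
i=13 t=18 v=5: → [18,21),[17,20),[16,19); WM=16; [10,13) fires=14 [11,14) fires=8 [12,15) fires=4 [13,16) fires=4
i=14 t=14 v=9: DROP (t<16-0); WM=16
i=15 t=12 v=3: DROP (t<16-0); WM=16

[3,6)=16 [4,7)=18 [5,8)=23 [6,9)=17 [7,10)=18 [8,11)=19 [9,12)=17 [10,13)=14 [11,14)=8 [12,15)=4 [13,16)=4 [14,17)=4 [15,18)=7 [16,19)=12 [17,20)=12 [18,21)=5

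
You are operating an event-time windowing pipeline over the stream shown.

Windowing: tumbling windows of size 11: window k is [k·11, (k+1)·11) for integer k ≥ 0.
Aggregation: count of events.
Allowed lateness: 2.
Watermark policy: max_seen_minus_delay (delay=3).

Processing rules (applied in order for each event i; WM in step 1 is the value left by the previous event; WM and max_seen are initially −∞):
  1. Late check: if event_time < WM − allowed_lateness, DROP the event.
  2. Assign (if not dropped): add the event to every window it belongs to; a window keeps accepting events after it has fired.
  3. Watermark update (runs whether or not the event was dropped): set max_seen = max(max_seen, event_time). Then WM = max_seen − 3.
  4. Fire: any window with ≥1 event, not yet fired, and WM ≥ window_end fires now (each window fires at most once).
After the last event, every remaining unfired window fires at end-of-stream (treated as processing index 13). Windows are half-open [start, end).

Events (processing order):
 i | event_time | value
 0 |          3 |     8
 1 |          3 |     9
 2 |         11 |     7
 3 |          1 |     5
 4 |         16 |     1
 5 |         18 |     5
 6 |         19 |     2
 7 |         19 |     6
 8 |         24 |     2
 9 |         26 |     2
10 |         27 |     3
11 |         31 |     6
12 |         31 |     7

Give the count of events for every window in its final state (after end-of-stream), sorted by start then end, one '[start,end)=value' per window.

i=0 t=3 v=8: → [0,11); WM=0
i=1 t=3 v=9: → [0,11); WM=0
i=2 t=11 v=7: → [11,22); WM=8
i=3 t=1 v=5: DROP (t<8-2); WM=8
i=4 t=16 v=1: → [11,22); WM=13; [0,11) fires=2
i=5 t=18 v=5: → [11,22); WM=15
i=6 t=19 v=2: → [11,22); WM=16
i=7 t=19 v=6: → [11,22); WM=16
i=8 t=24 v=2: → [22,33); WM=21
i=9 t=26 v=2: → [22,33); WM=23; [11,22) fires=5
i=10 t=27 v=3: → [22,33); WM=24
i=11 t=31 v=6: → [22,33); WM=28
i=12 t=31 v=7: → [22,33); WM=28

[0,11)=2 [11,22)=5 [22,33)=5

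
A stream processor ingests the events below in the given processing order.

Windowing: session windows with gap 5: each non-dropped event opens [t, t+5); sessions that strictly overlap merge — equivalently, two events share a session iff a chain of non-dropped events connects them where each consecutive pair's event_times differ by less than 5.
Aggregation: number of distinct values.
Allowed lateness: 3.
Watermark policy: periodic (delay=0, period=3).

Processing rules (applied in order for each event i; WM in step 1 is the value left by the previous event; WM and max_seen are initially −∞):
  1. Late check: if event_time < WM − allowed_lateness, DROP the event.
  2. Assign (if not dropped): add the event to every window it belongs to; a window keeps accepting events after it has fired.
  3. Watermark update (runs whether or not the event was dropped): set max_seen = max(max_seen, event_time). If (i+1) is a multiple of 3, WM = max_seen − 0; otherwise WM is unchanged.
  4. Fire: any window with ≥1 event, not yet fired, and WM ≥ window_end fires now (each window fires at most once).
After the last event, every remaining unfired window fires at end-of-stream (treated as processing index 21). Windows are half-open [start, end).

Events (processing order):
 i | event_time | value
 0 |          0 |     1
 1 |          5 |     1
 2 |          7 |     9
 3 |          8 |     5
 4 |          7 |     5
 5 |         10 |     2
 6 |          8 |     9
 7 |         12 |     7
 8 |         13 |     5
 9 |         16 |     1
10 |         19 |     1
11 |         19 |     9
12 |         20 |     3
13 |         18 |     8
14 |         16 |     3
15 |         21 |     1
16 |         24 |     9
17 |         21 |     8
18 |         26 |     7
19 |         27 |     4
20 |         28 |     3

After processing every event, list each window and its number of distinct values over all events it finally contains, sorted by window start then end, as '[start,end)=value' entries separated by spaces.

[0,5)=1 [5,33)=8

i=0 t=0 v=1: → [0,5); WM=−∞
i=1 t=5 v=1: → [5,10); WM=−∞
i=2 t=7 v=9: → [5,12); WM=7
i=3 t=8 v=5: → [5,13); WM=7
i=4 t=7 v=5: → [5,13); WM=7
i=5 t=10 v=2: → [5,15); WM=10
i=6 t=8 v=9: → [5,15); WM=10
i=7 t=12 v=7: → [5,17); WM=10
i=8 t=13 v=5: → [5,18); WM=13
i=9 t=16 v=1: → [5,21); WM=13
i=10 t=19 v=1: → [5,24); WM=13
i=11 t=19 v=9: → [5,24); WM=19
i=12 t=20 v=3: → [5,25); WM=19
i=13 t=18 v=8: → [5,25); WM=19
i=14 t=16 v=3: → [5,25); WM=20
i=15 t=21 v=1: → [5,26); WM=20
i=16 t=24 v=9: → [5,29); WM=20
i=17 t=21 v=8: → [5,29); WM=24
i=18 t=26 v=7: → [5,31); WM=24
i=19 t=27 v=4: → [5,32); WM=24
i=20 t=28 v=3: → [5,33); WM=28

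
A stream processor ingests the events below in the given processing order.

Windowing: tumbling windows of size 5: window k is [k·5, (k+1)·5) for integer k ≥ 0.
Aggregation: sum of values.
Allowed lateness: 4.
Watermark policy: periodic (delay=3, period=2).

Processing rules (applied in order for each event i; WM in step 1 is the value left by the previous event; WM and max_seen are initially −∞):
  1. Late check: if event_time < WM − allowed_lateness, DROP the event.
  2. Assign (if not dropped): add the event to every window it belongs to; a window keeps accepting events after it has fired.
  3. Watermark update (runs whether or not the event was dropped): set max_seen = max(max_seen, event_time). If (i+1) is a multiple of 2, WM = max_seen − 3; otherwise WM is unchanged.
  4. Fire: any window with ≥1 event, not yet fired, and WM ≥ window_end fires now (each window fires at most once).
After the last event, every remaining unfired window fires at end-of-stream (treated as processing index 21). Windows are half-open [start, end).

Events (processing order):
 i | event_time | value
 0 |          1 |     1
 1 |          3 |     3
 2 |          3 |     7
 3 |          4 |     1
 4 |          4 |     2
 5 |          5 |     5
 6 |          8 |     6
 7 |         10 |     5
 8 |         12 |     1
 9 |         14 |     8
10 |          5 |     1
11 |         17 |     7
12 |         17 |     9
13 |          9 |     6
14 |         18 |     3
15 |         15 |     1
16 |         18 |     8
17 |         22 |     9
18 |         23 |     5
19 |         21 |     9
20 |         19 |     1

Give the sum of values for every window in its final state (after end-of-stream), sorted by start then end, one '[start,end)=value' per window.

i=0 t=1 v=1: → [0,5); WM=−∞
i=1 t=3 v=3: → [0,5); WM=0
i=2 t=3 v=7: → [0,5); WM=0
i=3 t=4 v=1: → [0,5); WM=1
i=4 t=4 v=2: → [0,5); WM=1
i=5 t=5 v=5: → [5,10); WM=2
i=6 t=8 v=6: → [5,10); WM=2
i=7 t=10 v=5: → [10,15); WM=7; [0,5) fires=14
i=8 t=12 v=1: → [10,15); WM=7
i=9 t=14 v=8: → [10,15); WM=11; [5,10) fires=11
i=10 t=5 v=1: DROP (t<11-4); WM=11
i=11 t=17 v=7: → [15,20); WM=14
i=12 t=17 v=9: → [15,20); WM=14
i=13 t=9 v=6: DROP (t<14-4); WM=14
i=14 t=18 v=3: → [15,20); WM=14
i=15 t=15 v=1: → [15,20); WM=15; [10,15) fires=14
i=16 t=18 v=8: → [15,20); WM=15
i=17 t=22 v=9: → [20,25); WM=19
i=18 t=23 v=5: → [20,25); WM=19
i=19 t=21 v=9: → [20,25); WM=20; [15,20) fires=28
i=20 t=19 v=1: → [15,20); WM=20

[0,5)=14 [5,10)=11 [10,15)=14 [15,20)=29 [20,25)=23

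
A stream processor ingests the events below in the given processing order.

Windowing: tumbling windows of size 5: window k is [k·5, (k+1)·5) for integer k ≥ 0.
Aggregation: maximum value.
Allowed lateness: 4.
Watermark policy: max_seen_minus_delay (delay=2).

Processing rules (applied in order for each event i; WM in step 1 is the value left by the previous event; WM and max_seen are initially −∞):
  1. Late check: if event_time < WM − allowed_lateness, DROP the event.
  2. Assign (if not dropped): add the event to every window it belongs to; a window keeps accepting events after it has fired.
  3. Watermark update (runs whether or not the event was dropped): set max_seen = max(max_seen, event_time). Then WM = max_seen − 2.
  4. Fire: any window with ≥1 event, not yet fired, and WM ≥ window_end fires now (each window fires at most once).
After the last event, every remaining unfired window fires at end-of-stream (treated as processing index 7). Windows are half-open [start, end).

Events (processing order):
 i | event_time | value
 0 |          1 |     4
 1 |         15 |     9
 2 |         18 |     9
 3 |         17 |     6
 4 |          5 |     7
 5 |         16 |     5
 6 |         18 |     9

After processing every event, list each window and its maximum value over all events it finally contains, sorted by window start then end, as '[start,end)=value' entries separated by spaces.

[0,5)=4 [15,20)=9

i=0 t=1 v=4: → [0,5); WM=-1
i=1 t=15 v=9: → [15,20); WM=13; [0,5) fires=4
i=2 t=18 v=9: → [15,20); WM=16
i=3 t=17 v=6: → [15,20); WM=16
i=4 t=5 v=7: DROP (t<16-4); WM=16
i=5 t=16 v=5: → [15,20); WM=16
i=6 t=18 v=9: → [15,20); WM=16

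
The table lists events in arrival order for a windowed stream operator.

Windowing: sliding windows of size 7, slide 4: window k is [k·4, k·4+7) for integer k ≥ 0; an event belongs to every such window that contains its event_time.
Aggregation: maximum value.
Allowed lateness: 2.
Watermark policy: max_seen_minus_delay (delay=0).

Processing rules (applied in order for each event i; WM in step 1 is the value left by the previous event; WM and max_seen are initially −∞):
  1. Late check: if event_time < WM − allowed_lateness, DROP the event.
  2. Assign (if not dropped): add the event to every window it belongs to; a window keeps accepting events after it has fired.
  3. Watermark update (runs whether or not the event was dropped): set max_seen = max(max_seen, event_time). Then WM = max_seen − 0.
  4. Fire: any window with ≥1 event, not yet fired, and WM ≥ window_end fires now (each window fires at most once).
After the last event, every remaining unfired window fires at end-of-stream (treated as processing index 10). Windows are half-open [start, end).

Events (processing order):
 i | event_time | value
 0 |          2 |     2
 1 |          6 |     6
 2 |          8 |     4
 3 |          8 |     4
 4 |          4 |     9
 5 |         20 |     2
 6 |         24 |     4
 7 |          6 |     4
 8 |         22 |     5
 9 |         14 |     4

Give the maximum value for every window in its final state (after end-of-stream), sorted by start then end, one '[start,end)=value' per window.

[0,7)=6 [4,11)=6 [8,15)=4 [16,23)=5 [20,27)=5 [24,31)=4

i=0 t=2 v=2: → [0,7); WM=2
i=1 t=6 v=6: → [4,11),[0,7); WM=6
i=2 t=8 v=4: → [8,15),[4,11); WM=8; [0,7) fires=6
i=3 t=8 v=4: → [8,15),[4,11); WM=8
i=4 t=4 v=9: DROP (t<8-2); WM=8
i=5 t=20 v=2: → [20,27),[16,23); WM=20; [4,11) fires=6 [8,15) fires=4
i=6 t=24 v=4: → [24,31),[20,27); WM=24; [16,23) fires=2
i=7 t=6 v=4: DROP (t<24-2); WM=24
i=8 t=22 v=5: → [20,27),[16,23); WM=24
i=9 t=14 v=4: DROP (t<24-2); WM=24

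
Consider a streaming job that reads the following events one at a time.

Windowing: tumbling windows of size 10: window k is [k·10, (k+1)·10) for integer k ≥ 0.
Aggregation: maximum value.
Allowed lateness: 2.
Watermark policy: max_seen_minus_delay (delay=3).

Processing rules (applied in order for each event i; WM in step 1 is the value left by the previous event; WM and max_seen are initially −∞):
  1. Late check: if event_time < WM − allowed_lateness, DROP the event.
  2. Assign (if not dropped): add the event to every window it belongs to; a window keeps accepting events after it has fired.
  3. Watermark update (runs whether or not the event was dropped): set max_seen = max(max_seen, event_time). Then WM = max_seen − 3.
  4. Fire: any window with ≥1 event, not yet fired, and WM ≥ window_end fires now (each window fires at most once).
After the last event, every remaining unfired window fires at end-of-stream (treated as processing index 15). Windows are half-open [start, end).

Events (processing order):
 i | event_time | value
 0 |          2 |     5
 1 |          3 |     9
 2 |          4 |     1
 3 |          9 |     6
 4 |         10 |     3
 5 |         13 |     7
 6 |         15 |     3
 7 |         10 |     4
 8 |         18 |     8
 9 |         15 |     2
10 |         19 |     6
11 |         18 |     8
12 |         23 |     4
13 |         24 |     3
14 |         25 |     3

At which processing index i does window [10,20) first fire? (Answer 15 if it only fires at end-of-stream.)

12

i=0 t=2 v=5: → [0,10); WM=-1
i=1 t=3 v=9: → [0,10); WM=0
i=2 t=4 v=1: → [0,10); WM=1
i=3 t=9 v=6: → [0,10); WM=6
i=4 t=10 v=3: → [10,20); WM=7
i=5 t=13 v=7: → [10,20); WM=10; [0,10) fires=9
i=6 t=15 v=3: → [10,20); WM=12
i=7 t=10 v=4: → [10,20); WM=12
i=8 t=18 v=8: → [10,20); WM=15
i=9 t=15 v=2: → [10,20); WM=15
i=10 t=19 v=6: → [10,20); WM=16
i=11 t=18 v=8: → [10,20); WM=16
i=12 t=23 v=4: → [20,30); WM=20; [10,20) fires=8
i=13 t=24 v=3: → [20,30); WM=21
i=14 t=25 v=3: → [20,30); WM=22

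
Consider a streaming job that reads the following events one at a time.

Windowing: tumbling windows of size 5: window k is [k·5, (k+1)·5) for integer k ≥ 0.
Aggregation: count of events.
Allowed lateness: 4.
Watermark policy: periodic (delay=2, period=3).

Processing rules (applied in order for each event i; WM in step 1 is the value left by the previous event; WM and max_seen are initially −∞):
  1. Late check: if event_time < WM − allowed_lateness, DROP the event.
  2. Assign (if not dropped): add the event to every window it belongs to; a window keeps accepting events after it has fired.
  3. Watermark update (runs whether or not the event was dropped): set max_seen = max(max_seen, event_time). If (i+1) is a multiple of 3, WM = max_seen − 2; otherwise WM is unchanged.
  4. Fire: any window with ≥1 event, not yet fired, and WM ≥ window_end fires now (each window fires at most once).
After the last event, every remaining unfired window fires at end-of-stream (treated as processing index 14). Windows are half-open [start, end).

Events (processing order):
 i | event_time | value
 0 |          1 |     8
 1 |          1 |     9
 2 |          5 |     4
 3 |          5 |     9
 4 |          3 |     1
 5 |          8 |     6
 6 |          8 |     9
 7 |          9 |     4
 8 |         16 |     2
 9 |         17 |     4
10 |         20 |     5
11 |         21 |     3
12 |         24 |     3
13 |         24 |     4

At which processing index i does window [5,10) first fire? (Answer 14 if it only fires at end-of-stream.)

8

i=0 t=1 v=8: → [0,5); WM=−∞
i=1 t=1 v=9: → [0,5); WM=−∞
i=2 t=5 v=4: → [5,10); WM=3
i=3 t=5 v=9: → [5,10); WM=3
i=4 t=3 v=1: → [0,5); WM=3
i=5 t=8 v=6: → [5,10); WM=6; [0,5) fires=3
i=6 t=8 v=9: → [5,10); WM=6
i=7 t=9 v=4: → [5,10); WM=6
i=8 t=16 v=2: → [15,20); WM=14; [5,10) fires=5
i=9 t=17 v=4: → [15,20); WM=14
i=10 t=20 v=5: → [20,25); WM=14
i=11 t=21 v=3: → [20,25); WM=19
i=12 t=24 v=3: → [20,25); WM=19
i=13 t=24 v=4: → [20,25); WM=19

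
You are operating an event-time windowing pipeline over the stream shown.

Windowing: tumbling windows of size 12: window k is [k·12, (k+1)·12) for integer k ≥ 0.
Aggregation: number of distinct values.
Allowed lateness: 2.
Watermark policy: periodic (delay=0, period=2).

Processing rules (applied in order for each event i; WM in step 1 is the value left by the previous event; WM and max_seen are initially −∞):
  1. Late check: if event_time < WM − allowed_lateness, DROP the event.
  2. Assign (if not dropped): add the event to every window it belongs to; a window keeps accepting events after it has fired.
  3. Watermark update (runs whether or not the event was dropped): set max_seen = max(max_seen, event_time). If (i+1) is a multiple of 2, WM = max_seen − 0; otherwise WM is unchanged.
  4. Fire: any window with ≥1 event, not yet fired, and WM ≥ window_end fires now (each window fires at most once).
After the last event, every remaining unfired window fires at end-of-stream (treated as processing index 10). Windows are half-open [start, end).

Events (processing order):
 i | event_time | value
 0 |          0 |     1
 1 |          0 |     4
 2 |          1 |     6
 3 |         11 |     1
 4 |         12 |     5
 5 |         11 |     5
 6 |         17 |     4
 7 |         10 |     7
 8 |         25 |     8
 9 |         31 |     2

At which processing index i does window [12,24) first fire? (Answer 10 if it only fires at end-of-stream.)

9

i=0 t=0 v=1: → [0,12); WM=−∞
i=1 t=0 v=4: → [0,12); WM=0
i=2 t=1 v=6: → [0,12); WM=0
i=3 t=11 v=1: → [0,12); WM=11
i=4 t=12 v=5: → [12,24); WM=11
i=5 t=11 v=5: → [0,12); WM=12; [0,12) fires=4
i=6 t=17 v=4: → [12,24); WM=12
i=7 t=10 v=7: → [0,12); WM=17
i=8 t=25 v=8: → [24,36); WM=17
i=9 t=31 v=2: → [24,36); WM=31; [12,24) fires=2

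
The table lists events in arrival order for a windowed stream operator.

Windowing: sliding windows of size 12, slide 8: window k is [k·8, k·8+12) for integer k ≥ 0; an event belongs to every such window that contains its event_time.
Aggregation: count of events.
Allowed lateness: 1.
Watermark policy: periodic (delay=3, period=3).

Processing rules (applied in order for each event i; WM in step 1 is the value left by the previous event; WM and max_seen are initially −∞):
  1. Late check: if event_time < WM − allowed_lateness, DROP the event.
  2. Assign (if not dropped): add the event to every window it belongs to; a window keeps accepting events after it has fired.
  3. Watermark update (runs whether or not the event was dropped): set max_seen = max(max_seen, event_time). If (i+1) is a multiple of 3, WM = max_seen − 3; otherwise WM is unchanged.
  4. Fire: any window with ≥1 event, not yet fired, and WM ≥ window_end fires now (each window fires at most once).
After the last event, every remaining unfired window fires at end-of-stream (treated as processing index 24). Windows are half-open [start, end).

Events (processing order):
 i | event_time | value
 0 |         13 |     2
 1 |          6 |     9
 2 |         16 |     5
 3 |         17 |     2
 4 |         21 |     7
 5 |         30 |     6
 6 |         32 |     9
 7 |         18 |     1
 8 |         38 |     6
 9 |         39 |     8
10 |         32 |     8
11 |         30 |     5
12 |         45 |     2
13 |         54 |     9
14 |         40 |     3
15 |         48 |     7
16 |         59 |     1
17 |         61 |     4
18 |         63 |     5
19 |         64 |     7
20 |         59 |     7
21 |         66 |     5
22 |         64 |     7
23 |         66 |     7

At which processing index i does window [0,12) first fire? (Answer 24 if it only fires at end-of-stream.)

i=0 t=13 v=2: → [8,20); WM=−∞
i=1 t=6 v=9: → [0,12); WM=−∞
i=2 t=16 v=5: → [16,28),[8,20); WM=13; [0,12) fires=1
i=3 t=17 v=2: → [16,28),[8,20); WM=13
i=4 t=21 v=7: → [16,28); WM=13
i=5 t=30 v=6: → [24,36); WM=27; [8,20) fires=3
i=6 t=32 v=9: → [32,44),[24,36); WM=27
i=7 t=18 v=1: DROP (t<27-1); WM=27
i=8 t=38 v=6: → [32,44); WM=35; [16,28) fires=3
i=9 t=39 v=8: → [32,44); WM=35
i=10 t=32 v=8: DROP (t<35-1); WM=35
i=11 t=30 v=5: DROP (t<35-1); WM=36; [24,36) fires=2
i=12 t=45 v=2: → [40,52); WM=36
i=13 t=54 v=9: → [48,60); WM=36
i=14 t=40 v=3: → [40,52),[32,44); WM=51; [32,44) fires=4
i=15 t=48 v=7: DROP (t<51-1); WM=51
i=16 t=59 v=1: → [56,68),[48,60); WM=51
i=17 t=61 v=4: → [56,68); WM=58; [40,52) fires=2
i=18 t=63 v=5: → [56,68); WM=58
i=19 t=64 v=7: → [64,76),[56,68); WM=58
i=20 t=59 v=7: → [56,68),[48,60); WM=61; [48,60) fires=3
i=21 t=66 v=5: → [64,76),[56,68); WM=61
i=22 t=64 v=7: → [64,76),[56,68); WM=61
i=23 t=66 v=7: → [64,76),[56,68); WM=63

2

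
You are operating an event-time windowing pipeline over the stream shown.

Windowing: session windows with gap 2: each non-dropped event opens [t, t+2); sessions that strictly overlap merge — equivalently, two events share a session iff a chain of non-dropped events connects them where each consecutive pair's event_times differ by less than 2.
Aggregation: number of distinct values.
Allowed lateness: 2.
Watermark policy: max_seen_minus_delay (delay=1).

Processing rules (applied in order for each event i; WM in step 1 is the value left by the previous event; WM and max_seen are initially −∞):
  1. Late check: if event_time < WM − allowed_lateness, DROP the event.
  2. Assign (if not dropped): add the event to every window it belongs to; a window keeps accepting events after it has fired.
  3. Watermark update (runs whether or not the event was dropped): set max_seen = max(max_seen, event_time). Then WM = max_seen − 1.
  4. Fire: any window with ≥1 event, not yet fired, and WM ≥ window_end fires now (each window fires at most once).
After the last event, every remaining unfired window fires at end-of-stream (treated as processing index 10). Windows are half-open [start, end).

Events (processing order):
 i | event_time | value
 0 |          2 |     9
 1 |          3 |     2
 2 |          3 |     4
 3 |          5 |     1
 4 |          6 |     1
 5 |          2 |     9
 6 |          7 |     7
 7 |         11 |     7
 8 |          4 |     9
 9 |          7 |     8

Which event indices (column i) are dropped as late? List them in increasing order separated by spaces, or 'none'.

5 8 9

i=0 t=2 v=9: → [2,4); WM=1
i=1 t=3 v=2: → [2,5); WM=2
i=2 t=3 v=4: → [2,5); WM=2
i=3 t=5 v=1: → [5,7); WM=4
i=4 t=6 v=1: → [5,8); WM=5
i=5 t=2 v=9: DROP (t<5-2); WM=5
i=6 t=7 v=7: → [5,9); WM=6
i=7 t=11 v=7: → [11,13); WM=10
i=8 t=4 v=9: DROP (t<10-2); WM=10
i=9 t=7 v=8: DROP (t<10-2); WM=10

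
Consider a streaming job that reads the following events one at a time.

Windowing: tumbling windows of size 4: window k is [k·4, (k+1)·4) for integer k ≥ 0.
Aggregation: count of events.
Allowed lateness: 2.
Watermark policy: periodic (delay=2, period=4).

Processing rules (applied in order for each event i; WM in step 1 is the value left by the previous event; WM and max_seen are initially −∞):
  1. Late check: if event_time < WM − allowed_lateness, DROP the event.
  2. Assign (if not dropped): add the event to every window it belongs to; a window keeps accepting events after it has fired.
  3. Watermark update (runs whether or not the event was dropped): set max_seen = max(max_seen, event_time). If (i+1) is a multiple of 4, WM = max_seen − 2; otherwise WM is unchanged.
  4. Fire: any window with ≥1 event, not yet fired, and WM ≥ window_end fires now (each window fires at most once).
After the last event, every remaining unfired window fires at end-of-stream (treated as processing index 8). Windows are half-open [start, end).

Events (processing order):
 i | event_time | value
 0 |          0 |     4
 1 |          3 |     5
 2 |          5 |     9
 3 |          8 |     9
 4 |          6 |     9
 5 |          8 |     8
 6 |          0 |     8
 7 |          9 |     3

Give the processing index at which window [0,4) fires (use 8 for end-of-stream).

i=0 t=0 v=4: → [0,4); WM=−∞
i=1 t=3 v=5: → [0,4); WM=−∞
i=2 t=5 v=9: → [4,8); WM=−∞
i=3 t=8 v=9: → [8,12); WM=6; [0,4) fires=2
i=4 t=6 v=9: → [4,8); WM=6
i=5 t=8 v=8: → [8,12); WM=6
i=6 t=0 v=8: DROP (t<6-2); WM=6
i=7 t=9 v=3: → [8,12); WM=7

3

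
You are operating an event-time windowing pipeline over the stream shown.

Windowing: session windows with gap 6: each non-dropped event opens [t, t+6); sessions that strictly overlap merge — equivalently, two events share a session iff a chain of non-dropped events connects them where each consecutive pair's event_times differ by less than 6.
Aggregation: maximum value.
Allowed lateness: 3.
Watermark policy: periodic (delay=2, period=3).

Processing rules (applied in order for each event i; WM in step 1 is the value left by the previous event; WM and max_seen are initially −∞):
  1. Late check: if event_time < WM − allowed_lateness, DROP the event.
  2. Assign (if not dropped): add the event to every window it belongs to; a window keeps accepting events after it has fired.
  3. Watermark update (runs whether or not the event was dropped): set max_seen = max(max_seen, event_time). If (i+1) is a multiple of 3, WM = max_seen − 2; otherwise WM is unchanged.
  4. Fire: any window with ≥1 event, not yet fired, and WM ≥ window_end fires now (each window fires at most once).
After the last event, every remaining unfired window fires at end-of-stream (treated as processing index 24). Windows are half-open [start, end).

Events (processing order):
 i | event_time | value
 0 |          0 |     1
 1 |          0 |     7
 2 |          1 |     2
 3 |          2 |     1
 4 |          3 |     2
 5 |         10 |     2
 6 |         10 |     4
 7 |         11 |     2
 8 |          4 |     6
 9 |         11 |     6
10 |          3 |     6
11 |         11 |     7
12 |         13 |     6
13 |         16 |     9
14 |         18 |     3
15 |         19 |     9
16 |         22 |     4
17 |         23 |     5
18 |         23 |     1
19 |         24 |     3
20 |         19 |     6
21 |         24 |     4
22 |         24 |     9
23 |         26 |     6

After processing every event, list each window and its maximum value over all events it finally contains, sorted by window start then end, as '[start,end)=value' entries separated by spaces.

[0,9)=7 [10,32)=9

i=0 t=0 v=1: → [0,6); WM=−∞
i=1 t=0 v=7: → [0,6); WM=−∞
i=2 t=1 v=2: → [0,7); WM=-1
i=3 t=2 v=1: → [0,8); WM=-1
i=4 t=3 v=2: → [0,9); WM=-1
i=5 t=10 v=2: → [10,16); WM=8
i=6 t=10 v=4: → [10,16); WM=8
i=7 t=11 v=2: → [10,17); WM=8
i=8 t=4 v=6: DROP (t<8-3); WM=9
i=9 t=11 v=6: → [10,17); WM=9
i=10 t=3 v=6: DROP (t<9-3); WM=9
i=11 t=11 v=7: → [10,17); WM=9
i=12 t=13 v=6: → [10,19); WM=9
i=13 t=16 v=9: → [10,22); WM=9
i=14 t=18 v=3: → [10,24); WM=16
i=15 t=19 v=9: → [10,25); WM=16
i=16 t=22 v=4: → [10,28); WM=16
i=17 t=23 v=5: → [10,29); WM=21
i=18 t=23 v=1: → [10,29); WM=21
i=19 t=24 v=3: → [10,30); WM=21
i=20 t=19 v=6: → [10,30); WM=22
i=21 t=24 v=4: → [10,30); WM=22
i=22 t=24 v=9: → [10,30); WM=22
i=23 t=26 v=6: → [10,32); WM=24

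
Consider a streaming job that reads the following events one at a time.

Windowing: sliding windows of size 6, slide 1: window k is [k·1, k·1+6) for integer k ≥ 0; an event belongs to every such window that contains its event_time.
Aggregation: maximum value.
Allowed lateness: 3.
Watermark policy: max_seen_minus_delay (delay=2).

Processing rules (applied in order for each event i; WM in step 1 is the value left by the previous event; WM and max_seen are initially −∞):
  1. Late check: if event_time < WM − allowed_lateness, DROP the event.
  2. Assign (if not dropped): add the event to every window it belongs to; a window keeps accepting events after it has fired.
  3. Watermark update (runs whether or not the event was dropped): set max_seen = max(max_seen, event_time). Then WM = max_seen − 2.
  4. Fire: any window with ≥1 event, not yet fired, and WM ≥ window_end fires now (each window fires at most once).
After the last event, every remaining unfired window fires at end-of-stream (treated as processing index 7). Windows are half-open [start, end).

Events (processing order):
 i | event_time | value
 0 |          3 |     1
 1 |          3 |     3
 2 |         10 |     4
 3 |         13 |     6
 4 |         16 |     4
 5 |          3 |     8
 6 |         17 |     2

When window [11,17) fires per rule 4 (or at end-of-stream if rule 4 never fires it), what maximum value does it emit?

6

i=0 t=3 v=1: → [3,9),[2,8),[1,7),[0,6); WM=1
i=1 t=3 v=3: → [3,9),[2,8),[1,7),[0,6); WM=1
i=2 t=10 v=4: → [10,16),[9,15),[8,14),[7,13),[6,12),[5,11); WM=8; [0,6) fires=3 [1,7) fires=3 [2,8) fires=3
i=3 t=13 v=6: → [13,19),[12,18),[11,17),[10,16),[9,15),[8,14); WM=11; [3,9) fires=3 [5,11) fires=4
i=4 t=16 v=4: → [16,22),[15,21),[14,20),[13,19),[12,18),[11,17); WM=14; [6,12) fires=4 [7,13) fires=4 [8,14) fires=6
i=5 t=3 v=8: DROP (t<14-3); WM=14
i=6 t=17 v=2: → [17,23),[16,22),[15,21),[14,20),[13,19),[12,18); WM=15; [9,15) fires=6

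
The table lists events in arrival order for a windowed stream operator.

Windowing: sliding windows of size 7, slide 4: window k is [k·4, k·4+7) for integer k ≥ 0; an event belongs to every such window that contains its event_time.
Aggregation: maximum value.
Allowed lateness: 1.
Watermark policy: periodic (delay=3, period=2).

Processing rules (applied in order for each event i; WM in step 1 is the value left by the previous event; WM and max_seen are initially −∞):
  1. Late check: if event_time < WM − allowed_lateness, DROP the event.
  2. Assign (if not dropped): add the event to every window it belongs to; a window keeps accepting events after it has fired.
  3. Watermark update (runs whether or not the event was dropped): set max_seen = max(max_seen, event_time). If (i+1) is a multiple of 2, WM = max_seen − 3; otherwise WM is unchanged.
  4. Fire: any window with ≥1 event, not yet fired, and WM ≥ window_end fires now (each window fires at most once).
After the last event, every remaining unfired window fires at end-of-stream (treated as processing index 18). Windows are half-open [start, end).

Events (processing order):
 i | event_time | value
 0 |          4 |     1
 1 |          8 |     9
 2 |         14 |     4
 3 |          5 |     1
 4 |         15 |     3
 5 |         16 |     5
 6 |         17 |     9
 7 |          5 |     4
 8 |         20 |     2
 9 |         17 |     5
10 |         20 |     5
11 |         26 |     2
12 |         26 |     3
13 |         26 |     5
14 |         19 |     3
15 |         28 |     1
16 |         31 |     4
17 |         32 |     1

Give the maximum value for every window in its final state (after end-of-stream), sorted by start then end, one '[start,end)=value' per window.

i=0 t=4 v=1: → [4,11),[0,7); WM=−∞
i=1 t=8 v=9: → [8,15),[4,11); WM=5
i=2 t=14 v=4: → [12,19),[8,15); WM=5
i=3 t=5 v=1: → [4,11),[0,7); WM=11; [0,7) fires=1 [4,11) fires=9
i=4 t=15 v=3: → [12,19); WM=11
i=5 t=16 v=5: → [16,23),[12,19); WM=13
i=6 t=17 v=9: → [16,23),[12,19); WM=13
i=7 t=5 v=4: DROP (t<13-1); WM=14
i=8 t=20 v=2: → [20,27),[16,23); WM=14
i=9 t=17 v=5: → [16,23),[12,19); WM=17; [8,15) fires=9
i=10 t=20 v=5: → [20,27),[16,23); WM=17
i=11 t=26 v=2: → [24,31),[20,27); WM=23; [12,19) fires=9 [16,23) fires=9
i=12 t=26 v=3: → [24,31),[20,27); WM=23
i=13 t=26 v=5: → [24,31),[20,27); WM=23
i=14 t=19 v=3: DROP (t<23-1); WM=23
i=15 t=28 v=1: → [28,35),[24,31); WM=25
i=16 t=31 v=4: → [28,35); WM=25
i=17 t=32 v=1: → [32,39),[28,35); WM=29; [20,27) fires=5

[0,7)=1 [4,11)=9 [8,15)=9 [12,19)=9 [16,23)=9 [20,27)=5 [24,31)=5 [28,35)=4 [32,39)=1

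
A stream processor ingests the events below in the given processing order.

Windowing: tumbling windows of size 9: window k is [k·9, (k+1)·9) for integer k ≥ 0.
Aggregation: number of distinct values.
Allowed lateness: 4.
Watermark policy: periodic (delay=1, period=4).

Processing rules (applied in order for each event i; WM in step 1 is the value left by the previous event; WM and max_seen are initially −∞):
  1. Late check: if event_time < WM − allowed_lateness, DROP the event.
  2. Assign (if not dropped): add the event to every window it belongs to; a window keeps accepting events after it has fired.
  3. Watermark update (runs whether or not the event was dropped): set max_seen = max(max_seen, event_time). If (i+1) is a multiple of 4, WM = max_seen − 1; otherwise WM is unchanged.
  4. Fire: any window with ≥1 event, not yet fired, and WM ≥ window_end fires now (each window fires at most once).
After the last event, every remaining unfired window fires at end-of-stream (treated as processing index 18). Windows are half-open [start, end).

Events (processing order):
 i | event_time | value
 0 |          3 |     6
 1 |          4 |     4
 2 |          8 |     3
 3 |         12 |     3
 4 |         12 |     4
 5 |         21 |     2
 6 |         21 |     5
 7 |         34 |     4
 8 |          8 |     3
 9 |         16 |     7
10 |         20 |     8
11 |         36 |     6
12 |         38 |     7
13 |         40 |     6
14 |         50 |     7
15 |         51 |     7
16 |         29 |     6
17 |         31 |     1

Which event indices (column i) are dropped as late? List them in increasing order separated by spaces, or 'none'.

i=0 t=3 v=6: → [0,9); WM=−∞
i=1 t=4 v=4: → [0,9); WM=−∞
i=2 t=8 v=3: → [0,9); WM=−∞
i=3 t=12 v=3: → [9,18); WM=11; [0,9) fires=3
i=4 t=12 v=4: → [9,18); WM=11
i=5 t=21 v=2: → [18,27); WM=11
i=6 t=21 v=5: → [18,27); WM=11
i=7 t=34 v=4: → [27,36); WM=33; [9,18) fires=2 [18,27) fires=2
i=8 t=8 v=3: DROP (t<33-4); WM=33
i=9 t=16 v=7: DROP (t<33-4); WM=33
i=10 t=20 v=8: DROP (t<33-4); WM=33
i=11 t=36 v=6: → [36,45); WM=35
i=12 t=38 v=7: → [36,45); WM=35
i=13 t=40 v=6: → [36,45); WM=35
i=14 t=50 v=7: → [45,54); WM=35
i=15 t=51 v=7: → [45,54); WM=50; [27,36) fires=1 [36,45) fires=2
i=16 t=29 v=6: DROP (t<50-4); WM=50
i=17 t=31 v=1: DROP (t<50-4); WM=50

8 9 10 16 17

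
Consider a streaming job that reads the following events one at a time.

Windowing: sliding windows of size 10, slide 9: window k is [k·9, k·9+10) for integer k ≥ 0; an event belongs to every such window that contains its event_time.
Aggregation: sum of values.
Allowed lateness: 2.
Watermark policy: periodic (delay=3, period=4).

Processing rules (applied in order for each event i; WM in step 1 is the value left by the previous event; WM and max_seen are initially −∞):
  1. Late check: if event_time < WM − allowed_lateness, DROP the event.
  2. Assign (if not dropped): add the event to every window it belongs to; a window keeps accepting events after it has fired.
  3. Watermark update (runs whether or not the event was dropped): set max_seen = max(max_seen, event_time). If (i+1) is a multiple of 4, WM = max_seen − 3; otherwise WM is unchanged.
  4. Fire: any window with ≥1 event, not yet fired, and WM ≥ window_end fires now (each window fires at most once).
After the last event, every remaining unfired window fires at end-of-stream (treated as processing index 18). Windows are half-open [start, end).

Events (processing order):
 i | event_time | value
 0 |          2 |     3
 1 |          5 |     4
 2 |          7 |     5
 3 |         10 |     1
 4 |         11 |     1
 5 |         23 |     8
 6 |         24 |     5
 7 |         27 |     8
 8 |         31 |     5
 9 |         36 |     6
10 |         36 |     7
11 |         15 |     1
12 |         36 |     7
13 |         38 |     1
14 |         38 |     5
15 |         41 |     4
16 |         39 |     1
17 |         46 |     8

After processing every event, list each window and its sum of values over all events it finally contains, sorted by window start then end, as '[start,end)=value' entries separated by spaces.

[0,10)=12 [9,19)=2 [18,28)=21 [27,37)=33 [36,46)=31 [45,55)=8

i=0 t=2 v=3: → [0,10); WM=−∞
i=1 t=5 v=4: → [0,10); WM=−∞
i=2 t=7 v=5: → [0,10); WM=−∞
i=3 t=10 v=1: → [9,19); WM=7
i=4 t=11 v=1: → [9,19); WM=7
i=5 t=23 v=8: → [18,28); WM=7
i=6 t=24 v=5: → [18,28); WM=7
i=7 t=27 v=8: → [27,37),[18,28); WM=24; [0,10) fires=12 [9,19) fires=2
i=8 t=31 v=5: → [27,37); WM=24
i=9 t=36 v=6: → [36,46),[27,37); WM=24
i=10 t=36 v=7: → [36,46),[27,37); WM=24
i=11 t=15 v=1: DROP (t<24-2); WM=33; [18,28) fires=21
i=12 t=36 v=7: → [36,46),[27,37); WM=33
i=13 t=38 v=1: → [36,46); WM=33
i=14 t=38 v=5: → [36,46); WM=33
i=15 t=41 v=4: → [36,46); WM=38; [27,37) fires=33
i=16 t=39 v=1: → [36,46); WM=38
i=17 t=46 v=8: → [45,55); WM=38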